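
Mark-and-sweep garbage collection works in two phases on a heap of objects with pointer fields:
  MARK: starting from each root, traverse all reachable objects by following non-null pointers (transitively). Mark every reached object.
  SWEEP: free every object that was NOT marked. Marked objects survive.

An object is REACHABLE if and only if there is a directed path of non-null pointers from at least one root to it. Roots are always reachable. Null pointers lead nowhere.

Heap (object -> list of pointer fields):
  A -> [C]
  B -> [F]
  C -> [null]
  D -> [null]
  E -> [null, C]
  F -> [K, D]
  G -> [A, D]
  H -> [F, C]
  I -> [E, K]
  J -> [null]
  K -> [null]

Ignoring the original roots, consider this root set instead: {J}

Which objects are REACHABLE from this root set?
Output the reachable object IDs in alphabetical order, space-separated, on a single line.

Answer: J

Derivation:
Roots: J
Mark J: refs=null, marked=J
Unmarked (collected): A B C D E F G H I K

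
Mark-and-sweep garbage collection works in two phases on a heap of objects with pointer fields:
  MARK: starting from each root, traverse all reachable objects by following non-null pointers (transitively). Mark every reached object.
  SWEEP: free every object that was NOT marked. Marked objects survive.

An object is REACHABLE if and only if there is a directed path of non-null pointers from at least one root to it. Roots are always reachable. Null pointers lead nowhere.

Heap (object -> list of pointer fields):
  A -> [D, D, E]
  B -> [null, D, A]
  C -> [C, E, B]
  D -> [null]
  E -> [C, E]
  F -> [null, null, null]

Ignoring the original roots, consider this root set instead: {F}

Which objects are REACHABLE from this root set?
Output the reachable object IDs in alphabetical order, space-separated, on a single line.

Answer: F

Derivation:
Roots: F
Mark F: refs=null null null, marked=F
Unmarked (collected): A B C D E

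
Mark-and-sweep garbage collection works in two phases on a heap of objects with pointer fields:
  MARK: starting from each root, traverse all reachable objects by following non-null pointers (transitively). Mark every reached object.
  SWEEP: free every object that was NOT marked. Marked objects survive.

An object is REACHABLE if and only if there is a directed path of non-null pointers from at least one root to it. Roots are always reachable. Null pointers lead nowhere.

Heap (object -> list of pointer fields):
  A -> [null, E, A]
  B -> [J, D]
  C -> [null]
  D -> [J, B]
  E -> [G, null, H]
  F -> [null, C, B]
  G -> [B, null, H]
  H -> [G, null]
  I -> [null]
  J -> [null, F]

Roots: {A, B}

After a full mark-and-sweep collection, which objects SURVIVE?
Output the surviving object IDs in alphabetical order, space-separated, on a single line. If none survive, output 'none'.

Roots: A B
Mark A: refs=null E A, marked=A
Mark B: refs=J D, marked=A B
Mark E: refs=G null H, marked=A B E
Mark J: refs=null F, marked=A B E J
Mark D: refs=J B, marked=A B D E J
Mark G: refs=B null H, marked=A B D E G J
Mark H: refs=G null, marked=A B D E G H J
Mark F: refs=null C B, marked=A B D E F G H J
Mark C: refs=null, marked=A B C D E F G H J
Unmarked (collected): I

Answer: A B C D E F G H J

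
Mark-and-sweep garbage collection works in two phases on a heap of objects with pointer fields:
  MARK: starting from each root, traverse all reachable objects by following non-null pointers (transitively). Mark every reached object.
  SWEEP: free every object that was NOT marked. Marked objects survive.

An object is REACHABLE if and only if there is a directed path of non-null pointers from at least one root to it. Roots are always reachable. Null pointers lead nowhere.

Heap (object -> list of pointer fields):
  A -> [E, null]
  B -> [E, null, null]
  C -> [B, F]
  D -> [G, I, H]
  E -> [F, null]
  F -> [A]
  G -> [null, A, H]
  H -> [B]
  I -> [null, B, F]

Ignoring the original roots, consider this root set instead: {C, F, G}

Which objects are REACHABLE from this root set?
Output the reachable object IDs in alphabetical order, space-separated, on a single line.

Roots: C F G
Mark C: refs=B F, marked=C
Mark F: refs=A, marked=C F
Mark G: refs=null A H, marked=C F G
Mark B: refs=E null null, marked=B C F G
Mark A: refs=E null, marked=A B C F G
Mark H: refs=B, marked=A B C F G H
Mark E: refs=F null, marked=A B C E F G H
Unmarked (collected): D I

Answer: A B C E F G H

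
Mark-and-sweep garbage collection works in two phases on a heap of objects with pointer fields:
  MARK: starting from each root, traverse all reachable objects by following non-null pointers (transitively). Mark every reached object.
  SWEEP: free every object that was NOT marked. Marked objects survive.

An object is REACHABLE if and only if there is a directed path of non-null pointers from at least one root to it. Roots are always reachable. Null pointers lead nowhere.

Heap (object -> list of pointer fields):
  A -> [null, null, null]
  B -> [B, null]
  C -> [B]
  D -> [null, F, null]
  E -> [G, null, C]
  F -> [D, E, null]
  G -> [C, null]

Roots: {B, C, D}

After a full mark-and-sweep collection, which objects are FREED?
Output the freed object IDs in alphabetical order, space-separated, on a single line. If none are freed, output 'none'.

Answer: A

Derivation:
Roots: B C D
Mark B: refs=B null, marked=B
Mark C: refs=B, marked=B C
Mark D: refs=null F null, marked=B C D
Mark F: refs=D E null, marked=B C D F
Mark E: refs=G null C, marked=B C D E F
Mark G: refs=C null, marked=B C D E F G
Unmarked (collected): A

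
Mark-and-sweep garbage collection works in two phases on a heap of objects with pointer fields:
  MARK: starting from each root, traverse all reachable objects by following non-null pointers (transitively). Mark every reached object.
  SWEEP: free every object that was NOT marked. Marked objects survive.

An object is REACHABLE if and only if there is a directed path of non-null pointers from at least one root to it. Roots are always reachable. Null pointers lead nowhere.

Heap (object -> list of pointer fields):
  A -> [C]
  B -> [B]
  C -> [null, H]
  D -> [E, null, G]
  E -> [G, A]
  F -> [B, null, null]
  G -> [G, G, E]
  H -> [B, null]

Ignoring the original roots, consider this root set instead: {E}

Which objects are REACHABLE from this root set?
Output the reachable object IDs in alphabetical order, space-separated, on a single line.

Answer: A B C E G H

Derivation:
Roots: E
Mark E: refs=G A, marked=E
Mark G: refs=G G E, marked=E G
Mark A: refs=C, marked=A E G
Mark C: refs=null H, marked=A C E G
Mark H: refs=B null, marked=A C E G H
Mark B: refs=B, marked=A B C E G H
Unmarked (collected): D F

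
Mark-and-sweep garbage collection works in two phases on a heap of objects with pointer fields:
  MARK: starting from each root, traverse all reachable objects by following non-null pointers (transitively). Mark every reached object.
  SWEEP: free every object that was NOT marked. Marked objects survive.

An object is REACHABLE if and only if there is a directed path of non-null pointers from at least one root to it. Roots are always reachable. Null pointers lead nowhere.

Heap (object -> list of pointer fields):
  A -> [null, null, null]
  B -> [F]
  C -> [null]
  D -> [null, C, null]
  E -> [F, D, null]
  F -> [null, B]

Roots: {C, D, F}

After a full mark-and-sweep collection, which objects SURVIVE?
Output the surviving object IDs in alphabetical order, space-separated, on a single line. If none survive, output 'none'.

Roots: C D F
Mark C: refs=null, marked=C
Mark D: refs=null C null, marked=C D
Mark F: refs=null B, marked=C D F
Mark B: refs=F, marked=B C D F
Unmarked (collected): A E

Answer: B C D F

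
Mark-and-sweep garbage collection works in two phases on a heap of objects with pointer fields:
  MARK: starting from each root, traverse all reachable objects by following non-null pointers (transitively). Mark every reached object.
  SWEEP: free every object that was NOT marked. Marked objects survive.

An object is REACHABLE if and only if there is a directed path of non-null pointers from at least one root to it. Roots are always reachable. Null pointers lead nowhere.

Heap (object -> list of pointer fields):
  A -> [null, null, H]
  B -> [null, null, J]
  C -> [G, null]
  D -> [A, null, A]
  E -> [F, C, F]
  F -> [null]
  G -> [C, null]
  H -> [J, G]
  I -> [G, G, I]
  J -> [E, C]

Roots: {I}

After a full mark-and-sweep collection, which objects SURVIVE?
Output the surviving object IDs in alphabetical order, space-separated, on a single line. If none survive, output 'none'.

Roots: I
Mark I: refs=G G I, marked=I
Mark G: refs=C null, marked=G I
Mark C: refs=G null, marked=C G I
Unmarked (collected): A B D E F H J

Answer: C G I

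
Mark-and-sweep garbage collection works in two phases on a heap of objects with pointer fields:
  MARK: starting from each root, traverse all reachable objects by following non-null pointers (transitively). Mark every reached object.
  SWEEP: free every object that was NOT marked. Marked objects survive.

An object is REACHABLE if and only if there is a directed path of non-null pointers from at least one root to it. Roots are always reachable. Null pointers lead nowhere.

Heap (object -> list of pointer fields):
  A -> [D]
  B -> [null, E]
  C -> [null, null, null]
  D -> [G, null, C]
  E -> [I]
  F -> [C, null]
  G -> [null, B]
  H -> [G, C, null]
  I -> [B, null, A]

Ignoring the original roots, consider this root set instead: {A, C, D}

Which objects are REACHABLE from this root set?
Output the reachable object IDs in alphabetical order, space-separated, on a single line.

Answer: A B C D E G I

Derivation:
Roots: A C D
Mark A: refs=D, marked=A
Mark C: refs=null null null, marked=A C
Mark D: refs=G null C, marked=A C D
Mark G: refs=null B, marked=A C D G
Mark B: refs=null E, marked=A B C D G
Mark E: refs=I, marked=A B C D E G
Mark I: refs=B null A, marked=A B C D E G I
Unmarked (collected): F H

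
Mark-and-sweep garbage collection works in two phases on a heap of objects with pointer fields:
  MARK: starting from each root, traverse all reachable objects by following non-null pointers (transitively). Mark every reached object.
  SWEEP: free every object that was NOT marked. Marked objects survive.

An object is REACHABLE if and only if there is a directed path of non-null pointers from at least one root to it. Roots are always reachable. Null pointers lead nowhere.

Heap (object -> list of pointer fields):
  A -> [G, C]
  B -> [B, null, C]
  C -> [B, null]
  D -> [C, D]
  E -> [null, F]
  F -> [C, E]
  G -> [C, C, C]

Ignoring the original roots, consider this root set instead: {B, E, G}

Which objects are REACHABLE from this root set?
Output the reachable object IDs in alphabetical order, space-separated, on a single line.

Roots: B E G
Mark B: refs=B null C, marked=B
Mark E: refs=null F, marked=B E
Mark G: refs=C C C, marked=B E G
Mark C: refs=B null, marked=B C E G
Mark F: refs=C E, marked=B C E F G
Unmarked (collected): A D

Answer: B C E F G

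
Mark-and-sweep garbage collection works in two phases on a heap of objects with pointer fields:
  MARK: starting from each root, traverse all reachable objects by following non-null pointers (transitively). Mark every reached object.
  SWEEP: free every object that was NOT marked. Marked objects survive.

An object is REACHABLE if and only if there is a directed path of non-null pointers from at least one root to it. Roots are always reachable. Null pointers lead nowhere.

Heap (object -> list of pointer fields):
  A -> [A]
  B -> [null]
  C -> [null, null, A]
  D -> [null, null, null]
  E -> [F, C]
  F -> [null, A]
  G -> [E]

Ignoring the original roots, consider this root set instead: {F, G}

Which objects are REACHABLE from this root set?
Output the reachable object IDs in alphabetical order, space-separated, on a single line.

Answer: A C E F G

Derivation:
Roots: F G
Mark F: refs=null A, marked=F
Mark G: refs=E, marked=F G
Mark A: refs=A, marked=A F G
Mark E: refs=F C, marked=A E F G
Mark C: refs=null null A, marked=A C E F G
Unmarked (collected): B D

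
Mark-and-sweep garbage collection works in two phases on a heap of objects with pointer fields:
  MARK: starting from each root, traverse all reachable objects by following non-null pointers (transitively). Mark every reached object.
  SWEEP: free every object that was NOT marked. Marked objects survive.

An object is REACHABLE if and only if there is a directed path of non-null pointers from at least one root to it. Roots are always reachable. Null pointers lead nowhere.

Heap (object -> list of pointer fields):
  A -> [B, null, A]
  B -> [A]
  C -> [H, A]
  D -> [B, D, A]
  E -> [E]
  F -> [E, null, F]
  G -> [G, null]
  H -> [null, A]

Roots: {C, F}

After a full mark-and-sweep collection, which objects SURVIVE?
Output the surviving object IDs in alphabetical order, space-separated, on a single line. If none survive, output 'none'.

Roots: C F
Mark C: refs=H A, marked=C
Mark F: refs=E null F, marked=C F
Mark H: refs=null A, marked=C F H
Mark A: refs=B null A, marked=A C F H
Mark E: refs=E, marked=A C E F H
Mark B: refs=A, marked=A B C E F H
Unmarked (collected): D G

Answer: A B C E F H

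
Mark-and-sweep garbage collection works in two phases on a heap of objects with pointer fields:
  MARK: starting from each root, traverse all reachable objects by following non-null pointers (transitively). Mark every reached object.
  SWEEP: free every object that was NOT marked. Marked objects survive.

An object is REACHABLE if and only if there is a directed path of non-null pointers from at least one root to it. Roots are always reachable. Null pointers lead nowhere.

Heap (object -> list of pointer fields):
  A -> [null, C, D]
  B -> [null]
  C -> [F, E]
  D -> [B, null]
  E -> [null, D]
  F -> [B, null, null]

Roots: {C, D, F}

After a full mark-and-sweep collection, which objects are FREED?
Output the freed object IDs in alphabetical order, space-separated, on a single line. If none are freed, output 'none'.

Answer: A

Derivation:
Roots: C D F
Mark C: refs=F E, marked=C
Mark D: refs=B null, marked=C D
Mark F: refs=B null null, marked=C D F
Mark E: refs=null D, marked=C D E F
Mark B: refs=null, marked=B C D E F
Unmarked (collected): A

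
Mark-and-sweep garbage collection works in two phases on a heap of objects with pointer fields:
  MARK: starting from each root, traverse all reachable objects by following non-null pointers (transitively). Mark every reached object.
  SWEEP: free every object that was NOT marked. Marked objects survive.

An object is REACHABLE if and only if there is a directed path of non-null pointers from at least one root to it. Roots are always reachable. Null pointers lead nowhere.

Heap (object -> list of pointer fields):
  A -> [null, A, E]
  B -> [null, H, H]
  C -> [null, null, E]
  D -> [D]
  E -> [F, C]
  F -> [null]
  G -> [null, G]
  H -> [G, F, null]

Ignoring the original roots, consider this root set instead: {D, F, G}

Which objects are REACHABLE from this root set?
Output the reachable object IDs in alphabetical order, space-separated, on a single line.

Answer: D F G

Derivation:
Roots: D F G
Mark D: refs=D, marked=D
Mark F: refs=null, marked=D F
Mark G: refs=null G, marked=D F G
Unmarked (collected): A B C E H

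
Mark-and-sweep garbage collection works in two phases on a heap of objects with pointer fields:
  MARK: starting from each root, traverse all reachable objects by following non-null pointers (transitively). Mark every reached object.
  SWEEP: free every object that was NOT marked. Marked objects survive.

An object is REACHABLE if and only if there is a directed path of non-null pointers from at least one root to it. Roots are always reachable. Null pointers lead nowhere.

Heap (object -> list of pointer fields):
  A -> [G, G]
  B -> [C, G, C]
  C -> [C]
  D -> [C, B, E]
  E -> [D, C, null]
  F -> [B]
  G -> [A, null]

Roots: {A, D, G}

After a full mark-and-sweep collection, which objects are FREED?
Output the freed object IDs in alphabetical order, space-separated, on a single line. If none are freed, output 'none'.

Roots: A D G
Mark A: refs=G G, marked=A
Mark D: refs=C B E, marked=A D
Mark G: refs=A null, marked=A D G
Mark C: refs=C, marked=A C D G
Mark B: refs=C G C, marked=A B C D G
Mark E: refs=D C null, marked=A B C D E G
Unmarked (collected): F

Answer: F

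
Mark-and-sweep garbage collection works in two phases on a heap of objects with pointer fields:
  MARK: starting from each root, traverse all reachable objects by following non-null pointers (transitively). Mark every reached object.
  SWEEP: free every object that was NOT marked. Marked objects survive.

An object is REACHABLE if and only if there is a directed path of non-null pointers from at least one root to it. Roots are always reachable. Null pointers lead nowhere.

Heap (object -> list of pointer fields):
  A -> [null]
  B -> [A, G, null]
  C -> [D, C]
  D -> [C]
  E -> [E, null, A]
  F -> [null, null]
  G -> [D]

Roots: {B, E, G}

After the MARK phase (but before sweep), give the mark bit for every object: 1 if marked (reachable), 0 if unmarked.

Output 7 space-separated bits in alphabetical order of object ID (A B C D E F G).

Answer: 1 1 1 1 1 0 1

Derivation:
Roots: B E G
Mark B: refs=A G null, marked=B
Mark E: refs=E null A, marked=B E
Mark G: refs=D, marked=B E G
Mark A: refs=null, marked=A B E G
Mark D: refs=C, marked=A B D E G
Mark C: refs=D C, marked=A B C D E G
Unmarked (collected): F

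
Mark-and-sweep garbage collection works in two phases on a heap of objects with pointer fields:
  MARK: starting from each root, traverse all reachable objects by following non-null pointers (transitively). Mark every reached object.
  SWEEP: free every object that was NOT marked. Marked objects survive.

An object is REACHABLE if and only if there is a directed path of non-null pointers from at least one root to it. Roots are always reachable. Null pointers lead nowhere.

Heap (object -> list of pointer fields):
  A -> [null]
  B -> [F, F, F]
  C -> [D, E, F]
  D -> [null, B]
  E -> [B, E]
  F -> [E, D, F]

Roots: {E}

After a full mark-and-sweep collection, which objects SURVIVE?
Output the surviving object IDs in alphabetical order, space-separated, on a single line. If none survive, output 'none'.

Answer: B D E F

Derivation:
Roots: E
Mark E: refs=B E, marked=E
Mark B: refs=F F F, marked=B E
Mark F: refs=E D F, marked=B E F
Mark D: refs=null B, marked=B D E F
Unmarked (collected): A C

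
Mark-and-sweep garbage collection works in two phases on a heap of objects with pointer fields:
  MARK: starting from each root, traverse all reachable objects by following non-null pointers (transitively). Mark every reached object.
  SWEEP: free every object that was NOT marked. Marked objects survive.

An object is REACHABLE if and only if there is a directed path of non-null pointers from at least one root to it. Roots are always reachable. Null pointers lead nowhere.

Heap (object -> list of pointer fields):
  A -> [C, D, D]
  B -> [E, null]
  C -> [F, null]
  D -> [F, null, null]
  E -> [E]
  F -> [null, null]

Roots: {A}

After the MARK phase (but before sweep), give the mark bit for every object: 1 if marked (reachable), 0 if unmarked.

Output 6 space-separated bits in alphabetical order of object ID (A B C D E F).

Roots: A
Mark A: refs=C D D, marked=A
Mark C: refs=F null, marked=A C
Mark D: refs=F null null, marked=A C D
Mark F: refs=null null, marked=A C D F
Unmarked (collected): B E

Answer: 1 0 1 1 0 1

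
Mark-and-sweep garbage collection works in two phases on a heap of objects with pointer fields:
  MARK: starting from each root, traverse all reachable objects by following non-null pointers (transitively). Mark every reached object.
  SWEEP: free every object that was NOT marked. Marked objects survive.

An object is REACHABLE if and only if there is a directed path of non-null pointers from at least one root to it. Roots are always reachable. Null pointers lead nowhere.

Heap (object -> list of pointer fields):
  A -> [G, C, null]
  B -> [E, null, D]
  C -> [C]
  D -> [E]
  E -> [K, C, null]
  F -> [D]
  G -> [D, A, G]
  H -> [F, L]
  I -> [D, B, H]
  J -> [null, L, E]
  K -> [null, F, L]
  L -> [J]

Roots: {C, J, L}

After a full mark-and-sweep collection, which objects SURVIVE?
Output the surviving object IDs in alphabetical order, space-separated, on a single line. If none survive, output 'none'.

Answer: C D E F J K L

Derivation:
Roots: C J L
Mark C: refs=C, marked=C
Mark J: refs=null L E, marked=C J
Mark L: refs=J, marked=C J L
Mark E: refs=K C null, marked=C E J L
Mark K: refs=null F L, marked=C E J K L
Mark F: refs=D, marked=C E F J K L
Mark D: refs=E, marked=C D E F J K L
Unmarked (collected): A B G H I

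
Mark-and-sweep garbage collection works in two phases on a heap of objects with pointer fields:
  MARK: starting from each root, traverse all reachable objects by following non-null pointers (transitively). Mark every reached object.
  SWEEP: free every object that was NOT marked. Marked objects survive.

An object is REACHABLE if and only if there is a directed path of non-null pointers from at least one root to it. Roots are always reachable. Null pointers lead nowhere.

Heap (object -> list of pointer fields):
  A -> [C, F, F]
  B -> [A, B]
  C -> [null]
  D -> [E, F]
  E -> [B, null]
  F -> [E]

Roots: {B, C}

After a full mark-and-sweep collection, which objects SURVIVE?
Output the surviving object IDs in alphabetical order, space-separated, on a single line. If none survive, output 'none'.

Answer: A B C E F

Derivation:
Roots: B C
Mark B: refs=A B, marked=B
Mark C: refs=null, marked=B C
Mark A: refs=C F F, marked=A B C
Mark F: refs=E, marked=A B C F
Mark E: refs=B null, marked=A B C E F
Unmarked (collected): D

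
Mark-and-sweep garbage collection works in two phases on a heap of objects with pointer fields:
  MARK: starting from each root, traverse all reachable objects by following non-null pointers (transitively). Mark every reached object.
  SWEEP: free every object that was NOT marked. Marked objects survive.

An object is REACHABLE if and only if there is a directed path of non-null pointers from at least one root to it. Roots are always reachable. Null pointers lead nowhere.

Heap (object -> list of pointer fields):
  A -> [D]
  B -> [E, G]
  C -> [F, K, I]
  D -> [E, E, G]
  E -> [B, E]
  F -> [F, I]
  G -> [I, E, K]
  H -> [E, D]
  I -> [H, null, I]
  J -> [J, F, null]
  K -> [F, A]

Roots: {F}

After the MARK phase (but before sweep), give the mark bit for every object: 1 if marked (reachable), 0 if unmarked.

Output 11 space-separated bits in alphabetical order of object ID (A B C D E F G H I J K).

Answer: 1 1 0 1 1 1 1 1 1 0 1

Derivation:
Roots: F
Mark F: refs=F I, marked=F
Mark I: refs=H null I, marked=F I
Mark H: refs=E D, marked=F H I
Mark E: refs=B E, marked=E F H I
Mark D: refs=E E G, marked=D E F H I
Mark B: refs=E G, marked=B D E F H I
Mark G: refs=I E K, marked=B D E F G H I
Mark K: refs=F A, marked=B D E F G H I K
Mark A: refs=D, marked=A B D E F G H I K
Unmarked (collected): C J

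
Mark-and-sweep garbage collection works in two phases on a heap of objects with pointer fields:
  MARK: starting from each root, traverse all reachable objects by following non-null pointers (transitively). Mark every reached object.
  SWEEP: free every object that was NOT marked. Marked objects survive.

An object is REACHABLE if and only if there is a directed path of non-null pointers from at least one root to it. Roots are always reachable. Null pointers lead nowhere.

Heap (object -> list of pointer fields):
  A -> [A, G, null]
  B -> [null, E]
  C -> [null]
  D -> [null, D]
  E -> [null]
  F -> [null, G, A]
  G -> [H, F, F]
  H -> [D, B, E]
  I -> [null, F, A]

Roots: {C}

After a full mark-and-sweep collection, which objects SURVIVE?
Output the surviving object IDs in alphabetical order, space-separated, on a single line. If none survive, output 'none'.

Roots: C
Mark C: refs=null, marked=C
Unmarked (collected): A B D E F G H I

Answer: C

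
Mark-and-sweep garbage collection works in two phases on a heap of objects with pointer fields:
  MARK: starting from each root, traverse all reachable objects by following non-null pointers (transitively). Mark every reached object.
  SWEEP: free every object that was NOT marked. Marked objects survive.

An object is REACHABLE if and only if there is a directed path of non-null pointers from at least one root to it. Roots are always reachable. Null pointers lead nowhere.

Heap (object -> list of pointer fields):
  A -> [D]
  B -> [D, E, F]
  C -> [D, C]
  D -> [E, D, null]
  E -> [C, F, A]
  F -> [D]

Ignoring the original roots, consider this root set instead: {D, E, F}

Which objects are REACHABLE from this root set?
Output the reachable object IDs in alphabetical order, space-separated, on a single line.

Roots: D E F
Mark D: refs=E D null, marked=D
Mark E: refs=C F A, marked=D E
Mark F: refs=D, marked=D E F
Mark C: refs=D C, marked=C D E F
Mark A: refs=D, marked=A C D E F
Unmarked (collected): B

Answer: A C D E F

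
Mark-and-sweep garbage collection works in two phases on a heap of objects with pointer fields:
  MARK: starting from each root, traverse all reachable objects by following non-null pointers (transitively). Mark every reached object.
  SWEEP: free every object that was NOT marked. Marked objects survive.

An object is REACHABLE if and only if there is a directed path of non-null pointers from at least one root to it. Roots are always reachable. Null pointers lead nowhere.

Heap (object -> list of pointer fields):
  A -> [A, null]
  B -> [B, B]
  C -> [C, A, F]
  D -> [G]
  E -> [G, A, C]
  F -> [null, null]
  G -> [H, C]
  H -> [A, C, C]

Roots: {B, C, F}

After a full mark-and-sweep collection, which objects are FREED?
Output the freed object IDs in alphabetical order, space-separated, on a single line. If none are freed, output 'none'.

Roots: B C F
Mark B: refs=B B, marked=B
Mark C: refs=C A F, marked=B C
Mark F: refs=null null, marked=B C F
Mark A: refs=A null, marked=A B C F
Unmarked (collected): D E G H

Answer: D E G H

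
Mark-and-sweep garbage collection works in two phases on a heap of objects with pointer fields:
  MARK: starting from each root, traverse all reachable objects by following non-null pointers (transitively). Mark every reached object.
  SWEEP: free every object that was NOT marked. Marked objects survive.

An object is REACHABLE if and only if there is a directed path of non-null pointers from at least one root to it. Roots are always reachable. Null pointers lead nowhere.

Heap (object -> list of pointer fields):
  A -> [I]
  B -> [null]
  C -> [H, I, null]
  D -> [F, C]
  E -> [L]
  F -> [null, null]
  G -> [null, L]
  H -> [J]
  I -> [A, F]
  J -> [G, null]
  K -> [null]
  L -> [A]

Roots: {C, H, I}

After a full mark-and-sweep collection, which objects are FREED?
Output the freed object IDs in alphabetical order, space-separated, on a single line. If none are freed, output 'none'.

Roots: C H I
Mark C: refs=H I null, marked=C
Mark H: refs=J, marked=C H
Mark I: refs=A F, marked=C H I
Mark J: refs=G null, marked=C H I J
Mark A: refs=I, marked=A C H I J
Mark F: refs=null null, marked=A C F H I J
Mark G: refs=null L, marked=A C F G H I J
Mark L: refs=A, marked=A C F G H I J L
Unmarked (collected): B D E K

Answer: B D E K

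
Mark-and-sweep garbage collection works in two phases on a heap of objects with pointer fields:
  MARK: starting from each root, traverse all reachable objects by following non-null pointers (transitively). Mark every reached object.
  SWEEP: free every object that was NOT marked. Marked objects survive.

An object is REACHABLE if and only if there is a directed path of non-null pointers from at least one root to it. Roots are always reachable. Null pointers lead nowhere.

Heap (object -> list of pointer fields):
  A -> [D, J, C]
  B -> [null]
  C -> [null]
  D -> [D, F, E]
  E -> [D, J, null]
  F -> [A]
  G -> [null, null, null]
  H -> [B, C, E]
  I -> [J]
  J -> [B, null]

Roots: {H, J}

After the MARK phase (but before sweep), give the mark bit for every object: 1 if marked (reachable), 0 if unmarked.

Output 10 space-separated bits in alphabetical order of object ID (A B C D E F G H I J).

Roots: H J
Mark H: refs=B C E, marked=H
Mark J: refs=B null, marked=H J
Mark B: refs=null, marked=B H J
Mark C: refs=null, marked=B C H J
Mark E: refs=D J null, marked=B C E H J
Mark D: refs=D F E, marked=B C D E H J
Mark F: refs=A, marked=B C D E F H J
Mark A: refs=D J C, marked=A B C D E F H J
Unmarked (collected): G I

Answer: 1 1 1 1 1 1 0 1 0 1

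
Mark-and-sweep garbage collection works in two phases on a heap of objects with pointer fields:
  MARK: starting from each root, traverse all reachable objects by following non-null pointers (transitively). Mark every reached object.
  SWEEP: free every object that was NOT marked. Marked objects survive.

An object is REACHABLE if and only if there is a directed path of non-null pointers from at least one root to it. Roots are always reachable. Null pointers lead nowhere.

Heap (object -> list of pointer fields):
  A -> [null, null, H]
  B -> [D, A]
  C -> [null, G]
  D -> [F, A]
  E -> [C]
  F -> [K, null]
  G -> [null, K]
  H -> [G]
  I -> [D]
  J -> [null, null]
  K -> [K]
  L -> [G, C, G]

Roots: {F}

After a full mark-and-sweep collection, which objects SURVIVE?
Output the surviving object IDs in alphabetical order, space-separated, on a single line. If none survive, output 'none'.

Answer: F K

Derivation:
Roots: F
Mark F: refs=K null, marked=F
Mark K: refs=K, marked=F K
Unmarked (collected): A B C D E G H I J L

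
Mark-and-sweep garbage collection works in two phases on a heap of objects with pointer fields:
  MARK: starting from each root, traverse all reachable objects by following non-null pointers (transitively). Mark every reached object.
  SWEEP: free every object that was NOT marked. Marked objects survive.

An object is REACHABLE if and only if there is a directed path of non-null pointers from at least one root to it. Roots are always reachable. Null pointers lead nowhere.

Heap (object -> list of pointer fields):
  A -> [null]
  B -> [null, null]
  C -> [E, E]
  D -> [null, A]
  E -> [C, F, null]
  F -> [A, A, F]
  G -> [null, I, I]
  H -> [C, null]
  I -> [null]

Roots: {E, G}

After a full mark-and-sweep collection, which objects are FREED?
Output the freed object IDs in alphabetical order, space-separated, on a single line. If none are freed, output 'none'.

Answer: B D H

Derivation:
Roots: E G
Mark E: refs=C F null, marked=E
Mark G: refs=null I I, marked=E G
Mark C: refs=E E, marked=C E G
Mark F: refs=A A F, marked=C E F G
Mark I: refs=null, marked=C E F G I
Mark A: refs=null, marked=A C E F G I
Unmarked (collected): B D H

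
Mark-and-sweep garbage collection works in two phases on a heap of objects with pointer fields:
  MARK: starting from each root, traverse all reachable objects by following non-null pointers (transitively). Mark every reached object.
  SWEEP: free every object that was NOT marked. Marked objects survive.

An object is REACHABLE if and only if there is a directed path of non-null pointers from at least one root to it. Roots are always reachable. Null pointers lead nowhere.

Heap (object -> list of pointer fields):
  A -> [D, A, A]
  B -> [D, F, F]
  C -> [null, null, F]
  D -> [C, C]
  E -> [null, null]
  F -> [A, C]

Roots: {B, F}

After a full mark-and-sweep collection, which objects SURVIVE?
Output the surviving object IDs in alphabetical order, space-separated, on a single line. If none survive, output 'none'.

Roots: B F
Mark B: refs=D F F, marked=B
Mark F: refs=A C, marked=B F
Mark D: refs=C C, marked=B D F
Mark A: refs=D A A, marked=A B D F
Mark C: refs=null null F, marked=A B C D F
Unmarked (collected): E

Answer: A B C D F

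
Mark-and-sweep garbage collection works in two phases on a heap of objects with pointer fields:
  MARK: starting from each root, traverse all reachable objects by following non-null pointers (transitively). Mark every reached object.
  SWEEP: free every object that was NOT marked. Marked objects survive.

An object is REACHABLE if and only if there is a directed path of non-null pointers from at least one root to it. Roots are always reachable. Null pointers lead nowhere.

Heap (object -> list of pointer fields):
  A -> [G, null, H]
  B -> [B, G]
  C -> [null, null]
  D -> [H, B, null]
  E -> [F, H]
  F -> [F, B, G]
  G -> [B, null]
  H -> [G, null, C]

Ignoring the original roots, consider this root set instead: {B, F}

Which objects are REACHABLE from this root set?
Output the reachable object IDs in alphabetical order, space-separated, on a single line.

Roots: B F
Mark B: refs=B G, marked=B
Mark F: refs=F B G, marked=B F
Mark G: refs=B null, marked=B F G
Unmarked (collected): A C D E H

Answer: B F G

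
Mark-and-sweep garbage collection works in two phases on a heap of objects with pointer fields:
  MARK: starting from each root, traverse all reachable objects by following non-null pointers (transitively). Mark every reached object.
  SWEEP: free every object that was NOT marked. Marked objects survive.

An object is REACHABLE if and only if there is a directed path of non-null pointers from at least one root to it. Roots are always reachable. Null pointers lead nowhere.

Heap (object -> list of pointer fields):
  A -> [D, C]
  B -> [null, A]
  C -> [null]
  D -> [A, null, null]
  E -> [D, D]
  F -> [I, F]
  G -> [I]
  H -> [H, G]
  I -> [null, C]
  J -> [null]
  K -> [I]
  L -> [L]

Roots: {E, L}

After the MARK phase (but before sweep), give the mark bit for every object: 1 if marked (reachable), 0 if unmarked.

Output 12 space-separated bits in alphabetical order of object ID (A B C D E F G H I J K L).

Roots: E L
Mark E: refs=D D, marked=E
Mark L: refs=L, marked=E L
Mark D: refs=A null null, marked=D E L
Mark A: refs=D C, marked=A D E L
Mark C: refs=null, marked=A C D E L
Unmarked (collected): B F G H I J K

Answer: 1 0 1 1 1 0 0 0 0 0 0 1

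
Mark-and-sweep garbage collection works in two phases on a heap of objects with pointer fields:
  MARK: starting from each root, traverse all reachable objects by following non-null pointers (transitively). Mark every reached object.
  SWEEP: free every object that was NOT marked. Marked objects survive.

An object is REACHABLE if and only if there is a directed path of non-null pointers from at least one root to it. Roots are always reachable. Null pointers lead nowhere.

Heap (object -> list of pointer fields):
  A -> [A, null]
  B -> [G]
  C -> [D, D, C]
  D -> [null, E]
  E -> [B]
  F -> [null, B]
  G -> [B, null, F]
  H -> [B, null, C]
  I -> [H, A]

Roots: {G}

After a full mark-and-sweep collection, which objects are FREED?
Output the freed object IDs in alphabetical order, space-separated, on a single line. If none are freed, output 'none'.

Roots: G
Mark G: refs=B null F, marked=G
Mark B: refs=G, marked=B G
Mark F: refs=null B, marked=B F G
Unmarked (collected): A C D E H I

Answer: A C D E H I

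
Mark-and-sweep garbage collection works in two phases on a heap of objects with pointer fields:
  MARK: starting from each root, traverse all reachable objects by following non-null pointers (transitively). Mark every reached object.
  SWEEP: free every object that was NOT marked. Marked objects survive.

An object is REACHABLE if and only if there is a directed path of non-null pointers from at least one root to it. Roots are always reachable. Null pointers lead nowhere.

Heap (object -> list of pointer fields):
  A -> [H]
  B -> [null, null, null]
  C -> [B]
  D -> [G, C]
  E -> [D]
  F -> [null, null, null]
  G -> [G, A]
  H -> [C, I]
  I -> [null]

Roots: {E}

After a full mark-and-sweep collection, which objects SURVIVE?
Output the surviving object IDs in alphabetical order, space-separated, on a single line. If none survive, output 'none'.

Roots: E
Mark E: refs=D, marked=E
Mark D: refs=G C, marked=D E
Mark G: refs=G A, marked=D E G
Mark C: refs=B, marked=C D E G
Mark A: refs=H, marked=A C D E G
Mark B: refs=null null null, marked=A B C D E G
Mark H: refs=C I, marked=A B C D E G H
Mark I: refs=null, marked=A B C D E G H I
Unmarked (collected): F

Answer: A B C D E G H I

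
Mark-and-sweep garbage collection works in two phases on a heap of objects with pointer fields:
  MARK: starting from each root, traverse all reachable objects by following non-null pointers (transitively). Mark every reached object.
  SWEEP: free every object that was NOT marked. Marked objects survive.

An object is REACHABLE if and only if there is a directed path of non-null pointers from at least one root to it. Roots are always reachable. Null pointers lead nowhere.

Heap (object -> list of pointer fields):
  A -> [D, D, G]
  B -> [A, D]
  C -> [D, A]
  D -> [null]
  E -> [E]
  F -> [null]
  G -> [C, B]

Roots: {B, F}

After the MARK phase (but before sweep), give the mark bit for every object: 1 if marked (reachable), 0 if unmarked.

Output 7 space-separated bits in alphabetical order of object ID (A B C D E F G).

Answer: 1 1 1 1 0 1 1

Derivation:
Roots: B F
Mark B: refs=A D, marked=B
Mark F: refs=null, marked=B F
Mark A: refs=D D G, marked=A B F
Mark D: refs=null, marked=A B D F
Mark G: refs=C B, marked=A B D F G
Mark C: refs=D A, marked=A B C D F G
Unmarked (collected): E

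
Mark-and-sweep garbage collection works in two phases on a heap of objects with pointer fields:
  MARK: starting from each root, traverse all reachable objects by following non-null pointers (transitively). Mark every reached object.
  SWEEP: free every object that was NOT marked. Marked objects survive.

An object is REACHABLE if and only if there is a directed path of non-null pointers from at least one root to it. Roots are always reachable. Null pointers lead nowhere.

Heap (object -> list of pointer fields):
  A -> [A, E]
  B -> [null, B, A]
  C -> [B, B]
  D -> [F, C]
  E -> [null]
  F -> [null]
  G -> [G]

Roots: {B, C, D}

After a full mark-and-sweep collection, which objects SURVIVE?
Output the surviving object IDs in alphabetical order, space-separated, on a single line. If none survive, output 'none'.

Roots: B C D
Mark B: refs=null B A, marked=B
Mark C: refs=B B, marked=B C
Mark D: refs=F C, marked=B C D
Mark A: refs=A E, marked=A B C D
Mark F: refs=null, marked=A B C D F
Mark E: refs=null, marked=A B C D E F
Unmarked (collected): G

Answer: A B C D E F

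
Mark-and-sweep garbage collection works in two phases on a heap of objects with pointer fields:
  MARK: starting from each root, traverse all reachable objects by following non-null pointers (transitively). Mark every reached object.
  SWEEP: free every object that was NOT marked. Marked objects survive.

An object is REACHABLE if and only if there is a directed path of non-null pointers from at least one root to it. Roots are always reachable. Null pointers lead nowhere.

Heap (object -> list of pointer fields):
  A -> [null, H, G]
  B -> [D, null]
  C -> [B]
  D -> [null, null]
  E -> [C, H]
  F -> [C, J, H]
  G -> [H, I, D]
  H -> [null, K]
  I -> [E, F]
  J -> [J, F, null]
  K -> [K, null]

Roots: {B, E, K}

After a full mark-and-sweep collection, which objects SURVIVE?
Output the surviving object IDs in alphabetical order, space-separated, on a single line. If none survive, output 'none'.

Answer: B C D E H K

Derivation:
Roots: B E K
Mark B: refs=D null, marked=B
Mark E: refs=C H, marked=B E
Mark K: refs=K null, marked=B E K
Mark D: refs=null null, marked=B D E K
Mark C: refs=B, marked=B C D E K
Mark H: refs=null K, marked=B C D E H K
Unmarked (collected): A F G I J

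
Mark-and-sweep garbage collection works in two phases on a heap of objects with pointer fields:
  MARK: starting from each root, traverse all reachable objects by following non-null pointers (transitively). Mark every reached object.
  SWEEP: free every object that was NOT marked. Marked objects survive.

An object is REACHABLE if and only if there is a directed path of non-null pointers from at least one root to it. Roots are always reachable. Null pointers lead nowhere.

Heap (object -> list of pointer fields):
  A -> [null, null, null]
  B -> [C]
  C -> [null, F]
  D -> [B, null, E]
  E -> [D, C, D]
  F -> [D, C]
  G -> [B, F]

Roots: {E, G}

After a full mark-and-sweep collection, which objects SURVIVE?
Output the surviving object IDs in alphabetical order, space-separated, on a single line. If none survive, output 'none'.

Roots: E G
Mark E: refs=D C D, marked=E
Mark G: refs=B F, marked=E G
Mark D: refs=B null E, marked=D E G
Mark C: refs=null F, marked=C D E G
Mark B: refs=C, marked=B C D E G
Mark F: refs=D C, marked=B C D E F G
Unmarked (collected): A

Answer: B C D E F G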